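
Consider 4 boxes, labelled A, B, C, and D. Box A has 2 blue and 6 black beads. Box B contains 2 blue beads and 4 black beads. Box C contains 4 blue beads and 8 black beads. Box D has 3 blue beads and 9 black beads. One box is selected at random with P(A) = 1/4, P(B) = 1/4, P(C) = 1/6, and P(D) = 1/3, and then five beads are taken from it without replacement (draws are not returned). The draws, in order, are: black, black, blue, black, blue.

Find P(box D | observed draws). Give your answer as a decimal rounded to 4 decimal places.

0.2451

Under each hypothesis, the probability of the observed sequence is: P(data | box A) = (6/8)(5/7)(2/6)(4/5)(1/4) = 0.035714; P(data | box B) = (4/6)(3/5)(2/4)(2/3)(1/2) = 0.066667; P(data | box C) = (8/12)(7/11)(4/10)(6/9)(3/8) = 0.042424; P(data | box D) = (9/12)(8/11)(3/10)(7/9)(2/8) = 0.031818.
The prior-weighted likelihoods are 1/4 · 0.035714 = 0.0089286, 1/4 · 0.066667 = 0.016667, 1/6 · 0.042424 = 0.0070707, 1/3 · 0.031818 = 0.010606; summing to 0.043272.
So P(box D | data) = (0.010606) / (0.043272) = 0.2451.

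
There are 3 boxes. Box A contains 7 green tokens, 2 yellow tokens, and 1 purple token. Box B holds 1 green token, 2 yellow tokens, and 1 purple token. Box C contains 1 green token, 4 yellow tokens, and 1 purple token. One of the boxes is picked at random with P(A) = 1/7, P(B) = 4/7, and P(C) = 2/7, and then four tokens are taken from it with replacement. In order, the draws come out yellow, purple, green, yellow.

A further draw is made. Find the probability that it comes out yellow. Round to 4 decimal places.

For each hypothesis, P(data | H) works out to: P(data | box A) = (2/10)(1/10)(7/10)(2/10) = 0.0028; P(data | box B) = (2/4)(1/4)(1/4)(2/4) = 0.015625; P(data | box C) = (4/6)(1/6)(1/6)(4/6) = 0.012346.
The prior-weighted likelihoods are 1/7 · 0.0028 = 0.0004, 4/7 · 0.015625 = 0.0089286, 2/7 · 0.012346 = 0.0035273; summing to 0.012856.
The posterior is then P(box A | data) = 0.031114, P(box B | data) = 0.69451, P(box C | data) = 0.27437.
So P(yellow next | data) = Σ P(yellow next | H) P(H | data) = (1/5)(0.031114) + (1/2)(0.69451) + (2/3)(0.27437) = 0.53639.

0.5364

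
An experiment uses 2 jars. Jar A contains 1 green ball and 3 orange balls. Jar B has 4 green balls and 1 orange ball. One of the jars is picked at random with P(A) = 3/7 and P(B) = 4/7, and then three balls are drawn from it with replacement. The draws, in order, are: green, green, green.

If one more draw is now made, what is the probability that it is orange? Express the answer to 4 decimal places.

For each hypothesis, P(data | H) works out to: P(data | jar A) = (1/4)(1/4)(1/4) = 0.015625; P(data | jar B) = (4/5)(4/5)(4/5) = 0.512.
The prior-weighted likelihoods are 3/7 · 0.015625 = 0.0066964, 4/7 · 0.512 = 0.29257; summing to 0.29927.
Normalising, the posterior is P(jar A | data) = 0.022376, P(jar B | data) = 0.97762.
Averaging over the posterior, P(orange next | data) = (3/4)(0.022376) + (1/5)(0.97762) = 0.21231.

0.2123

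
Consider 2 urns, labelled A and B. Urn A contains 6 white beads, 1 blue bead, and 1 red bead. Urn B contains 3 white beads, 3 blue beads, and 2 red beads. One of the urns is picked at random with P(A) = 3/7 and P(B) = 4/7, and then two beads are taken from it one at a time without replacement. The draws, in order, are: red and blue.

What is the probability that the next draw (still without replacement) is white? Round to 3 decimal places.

Compute the likelihood of the observed sequence for each case: P(data | urn A) = (1/8)(1/7) = 1/56; P(data | urn B) = (2/8)(3/7) = 3/28.
Weighting by the prior gives 3/7 · 1/56 = 3/392, 4/7 · 3/28 = 3/49; with total 27/392.
The posterior is then P(urn A | data) = 1/9, P(urn B | data) = 8/9.
Averaging over the posterior, P(white next | data) = (1)(1/9) + (1/2)(8/9) = 5/9.

0.556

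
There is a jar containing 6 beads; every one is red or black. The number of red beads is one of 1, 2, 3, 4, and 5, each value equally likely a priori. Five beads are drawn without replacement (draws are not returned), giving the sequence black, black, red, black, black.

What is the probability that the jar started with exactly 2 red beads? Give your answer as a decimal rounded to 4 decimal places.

Compute the likelihood of the observed sequence for each case: P(data | r = 1) = (5/6)(4/5)(1/4)(3/3)(2/2) = 1/6; P(data | r = 2) = (4/6)(3/5)(2/4)(2/3)(1/2) = 1/15; P(data | r = 3) = (3/6)(2/5)(3/4)(1/3)(0/2) = 0; P(data | r = 4) = (2/6)(1/5)(4/4)(0/3) = 0; P(data | r = 5) = (1/6)(0/5) = 0.
Multiplying each by its prior: 1/5 · 1/6 = 1/30, 1/5 · 1/15 = 1/75, 1/5 · 0 = 0, 1/5 · 0 = 0, 1/5 · 0 = 0; these sum to 7/150.
Hence P(r = 2 | data) = (1/75) / (7/150) = 2/7.

0.2857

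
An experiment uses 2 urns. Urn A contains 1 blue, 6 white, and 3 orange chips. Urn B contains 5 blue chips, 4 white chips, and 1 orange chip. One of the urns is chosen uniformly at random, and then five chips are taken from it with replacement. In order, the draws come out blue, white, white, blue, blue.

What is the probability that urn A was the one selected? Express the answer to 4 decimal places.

0.0177

Under each hypothesis, the probability of the observed sequence is: P(data | urn A) = (1/10)(6/10)(6/10)(1/10)(1/10) = 0.00036; P(data | urn B) = (5/10)(4/10)(4/10)(5/10)(5/10) = 0.02.
Weighting by the prior gives 1/2 · 0.00036 = 0.00018, 1/2 · 0.02 = 0.01; summing to 0.01018.
So P(urn A | data) = (0.00018) / (0.01018) = 0.017682.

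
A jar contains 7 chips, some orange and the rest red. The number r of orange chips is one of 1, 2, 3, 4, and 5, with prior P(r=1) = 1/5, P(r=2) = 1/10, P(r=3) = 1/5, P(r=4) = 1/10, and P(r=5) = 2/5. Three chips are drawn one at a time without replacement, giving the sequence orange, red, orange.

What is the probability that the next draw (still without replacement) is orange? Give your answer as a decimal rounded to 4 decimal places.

0.5906

Compute the likelihood of the observed sequence for each case: P(data | r = 1) = (1/7)(6/6)(0/5) = 0; P(data | r = 2) = (2/7)(5/6)(1/5) = 0.047619; P(data | r = 3) = (3/7)(4/6)(2/5) = 0.11429; P(data | r = 4) = (4/7)(3/6)(3/5) = 0.17143; P(data | r = 5) = (5/7)(2/6)(4/5) = 0.19048.
Weighting by the prior gives 1/5 · 0 = 0, 1/10 · 0.047619 = 0.0047619, 1/5 · 0.11429 = 0.022857, 1/10 · 0.17143 = 0.017143, 2/5 · 0.19048 = 0.07619; these sum to 0.12095.
Normalising, the posterior is P(r = 1 | data) = 0, P(r = 2 | data) = 0.03937, P(r = 3 | data) = 0.18898, P(r = 4 | data) = 0.14173, P(r = 5 | data) = 0.62992.
Averaging over the posterior, P(orange next | data) = (0)(0.03937) + (1/4)(0.18898) + (1/2)(0.14173) + (3/4)(0.62992) = 0.59055.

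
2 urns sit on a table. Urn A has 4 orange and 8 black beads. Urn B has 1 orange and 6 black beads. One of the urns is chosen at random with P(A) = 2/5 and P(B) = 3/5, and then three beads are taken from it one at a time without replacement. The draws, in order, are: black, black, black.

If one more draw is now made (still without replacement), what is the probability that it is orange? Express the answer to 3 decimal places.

Compute the likelihood of the observed sequence for each case: P(data | urn A) = (8/12)(7/11)(6/10) = 0.25455; P(data | urn B) = (6/7)(5/6)(4/5) = 0.57143.
Weighting by the prior gives 2/5 · 0.25455 = 0.10182, 3/5 · 0.57143 = 0.34286; these sum to 0.44468.
Normalising, the posterior is P(urn A | data) = 0.22897, P(urn B | data) = 0.77103.
The predictive probability is P(orange next | data) = (4/9)(0.22897) + (1/4)(0.77103) = 0.29452.

0.295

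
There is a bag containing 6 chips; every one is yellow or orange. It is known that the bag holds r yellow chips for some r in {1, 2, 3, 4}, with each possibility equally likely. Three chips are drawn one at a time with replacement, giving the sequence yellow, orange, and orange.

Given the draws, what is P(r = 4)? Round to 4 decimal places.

The likelihood of the observed sequence under each hypothesis: P(data | r = 1) = (1/6)(5/6)(5/6) = 25/216; P(data | r = 2) = (2/6)(4/6)(4/6) = 4/27; P(data | r = 3) = (3/6)(3/6)(3/6) = 1/8; P(data | r = 4) = (4/6)(2/6)(2/6) = 2/27.
The prior-weighted likelihoods are 1/4 · 25/216 = 25/864, 1/4 · 4/27 = 1/27, 1/4 · 1/8 = 1/32, 1/4 · 2/27 = 1/54; these sum to 25/216.
Hence P(r = 4 | data) = (1/54) / (25/216) = 4/25.

0.1600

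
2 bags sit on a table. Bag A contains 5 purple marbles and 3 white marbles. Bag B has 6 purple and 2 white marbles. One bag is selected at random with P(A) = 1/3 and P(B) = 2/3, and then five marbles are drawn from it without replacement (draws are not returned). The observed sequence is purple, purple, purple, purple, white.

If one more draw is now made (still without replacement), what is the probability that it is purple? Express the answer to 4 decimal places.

Under each hypothesis, the probability of the observed sequence is: P(data | bag A) = (5/8)(4/7)(3/6)(2/5)(3/4) = 3/56; P(data | bag B) = (6/8)(5/7)(4/6)(3/5)(2/4) = 3/28.
Multiplying each by its prior: 1/3 · 3/56 = 1/56, 2/3 · 3/28 = 1/14; summing to 5/56.
Dividing through by the total gives posterior P(bag A | data) = 1/5, P(bag B | data) = 4/5.
Averaging over the posterior, P(purple next | data) = (1/3)(1/5) + (2/3)(4/5) = 3/5.

0.6000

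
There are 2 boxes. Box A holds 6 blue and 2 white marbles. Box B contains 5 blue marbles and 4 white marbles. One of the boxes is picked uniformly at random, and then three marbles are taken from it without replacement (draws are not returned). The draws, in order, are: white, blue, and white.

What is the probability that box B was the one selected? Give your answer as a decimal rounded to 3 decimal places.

0.769

Under each hypothesis, the probability of the observed sequence is: P(data | box A) = (2/8)(6/7)(1/6) = 1/28; P(data | box B) = (4/9)(5/8)(3/7) = 5/42.
Weighting by the prior gives 1/2 · 1/28 = 1/56, 1/2 · 5/42 = 5/84; with total 13/168.
Therefore the posterior P(box B | data) = (5/84) / (13/168) = 10/13.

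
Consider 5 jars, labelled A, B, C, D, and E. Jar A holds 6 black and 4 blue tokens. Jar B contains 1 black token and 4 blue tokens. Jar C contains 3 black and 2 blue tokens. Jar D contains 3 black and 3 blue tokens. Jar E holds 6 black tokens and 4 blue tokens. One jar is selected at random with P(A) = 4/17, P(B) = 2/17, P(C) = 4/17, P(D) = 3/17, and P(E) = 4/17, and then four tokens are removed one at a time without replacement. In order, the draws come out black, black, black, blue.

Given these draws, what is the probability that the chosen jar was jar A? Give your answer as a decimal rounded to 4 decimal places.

0.2904

The likelihood of the observed sequence under each hypothesis: P(data | jar A) = (6/10)(5/9)(4/8)(4/7) = 0.095238; P(data | jar B) = (1/5)(0/4) = 0; P(data | jar C) = (3/5)(2/4)(1/3)(2/2) = 0.1; P(data | jar D) = (3/6)(2/5)(1/4)(3/3) = 0.05; P(data | jar E) = (6/10)(5/9)(4/8)(4/7) = 0.095238.
The prior-weighted likelihoods are 4/17 · 0.095238 = 0.022409, 2/17 · 0 = 0, 4/17 · 0.1 = 0.023529, 3/17 · 0.05 = 0.0088235, 4/17 · 0.095238 = 0.022409; these sum to 0.077171.
So P(jar A | data) = (0.022409) / (0.077171) = 0.29038.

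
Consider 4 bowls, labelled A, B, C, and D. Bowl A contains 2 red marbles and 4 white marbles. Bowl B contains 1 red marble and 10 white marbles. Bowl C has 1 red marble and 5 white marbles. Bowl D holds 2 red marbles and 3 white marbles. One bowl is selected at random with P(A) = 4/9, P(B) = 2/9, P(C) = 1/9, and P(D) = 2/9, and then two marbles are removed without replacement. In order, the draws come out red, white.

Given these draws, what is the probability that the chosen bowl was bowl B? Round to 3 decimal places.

Compute the likelihood of the observed sequence for each case: P(data | bowl A) = (2/6)(4/5) = 4/15; P(data | bowl B) = (1/11)(10/10) = 1/11; P(data | bowl C) = (1/6)(5/5) = 1/6; P(data | bowl D) = (2/5)(3/4) = 3/10.
Weighting by the prior gives 4/9 · 4/15 = 16/135, 2/9 · 1/11 = 2/99, 1/9 · 1/6 = 1/54, 2/9 · 3/10 = 1/15; these sum to 133/594.
So P(bowl B | data) = (2/99) / (133/594) = 12/133.

0.090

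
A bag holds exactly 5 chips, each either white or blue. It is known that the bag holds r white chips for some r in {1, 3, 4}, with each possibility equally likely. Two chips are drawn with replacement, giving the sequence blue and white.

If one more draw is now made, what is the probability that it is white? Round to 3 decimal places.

For each hypothesis, P(data | H) works out to: P(data | r = 1) = (4/5)(1/5) = 4/25; P(data | r = 3) = (2/5)(3/5) = 6/25; P(data | r = 4) = (1/5)(4/5) = 4/25.
Weighting by the prior gives 1/3 · 4/25 = 4/75, 1/3 · 6/25 = 2/25, 1/3 · 4/25 = 4/75; with total 14/75.
Normalising, the posterior is P(r = 1 | data) = 2/7, P(r = 3 | data) = 3/7, P(r = 4 | data) = 2/7.
Averaging over the posterior, P(white next | data) = (1/5)(2/7) + (3/5)(3/7) + (4/5)(2/7) = 19/35.

0.543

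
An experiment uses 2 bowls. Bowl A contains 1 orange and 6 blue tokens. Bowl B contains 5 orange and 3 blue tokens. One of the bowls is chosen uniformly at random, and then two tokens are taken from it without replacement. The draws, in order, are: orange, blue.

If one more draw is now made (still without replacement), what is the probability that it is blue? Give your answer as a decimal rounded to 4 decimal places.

The likelihood of the observed sequence under each hypothesis: P(data | bowl A) = (1/7)(6/6) = 1/7; P(data | bowl B) = (5/8)(3/7) = 15/56.
Weighting by the prior gives 1/2 · 1/7 = 1/14, 1/2 · 15/56 = 15/112; these sum to 23/112.
Dividing through by the total gives posterior P(bowl A | data) = 8/23, P(bowl B | data) = 15/23.
The predictive probability is P(blue next | data) = (1)(8/23) + (1/3)(15/23) = 13/23.

0.5652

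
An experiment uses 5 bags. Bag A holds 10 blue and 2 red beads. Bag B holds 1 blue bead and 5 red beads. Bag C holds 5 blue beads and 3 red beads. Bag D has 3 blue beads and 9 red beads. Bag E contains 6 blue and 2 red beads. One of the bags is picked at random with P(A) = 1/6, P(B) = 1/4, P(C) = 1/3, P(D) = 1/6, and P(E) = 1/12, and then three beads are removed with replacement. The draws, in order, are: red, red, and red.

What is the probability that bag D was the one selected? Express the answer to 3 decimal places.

0.300

For each hypothesis, P(data | H) works out to: P(data | bag A) = (2/12)(2/12)(2/12) = 0.0046296; P(data | bag B) = (5/6)(5/6)(5/6) = 0.5787; P(data | bag C) = (3/8)(3/8)(3/8) = 0.052734; P(data | bag D) = (9/12)(9/12)(9/12) = 0.42188; P(data | bag E) = (2/8)(2/8)(2/8) = 0.015625.
The prior-weighted likelihoods are 1/6 · 0.0046296 = 0.0007716, 1/4 · 0.5787 = 0.14468, 1/3 · 0.052734 = 0.017578, 1/6 · 0.42188 = 0.070312, 1/12 · 0.015625 = 0.0013021; with total 0.23464.
So P(bag D | data) = (0.070312) / (0.23464) = 0.29966.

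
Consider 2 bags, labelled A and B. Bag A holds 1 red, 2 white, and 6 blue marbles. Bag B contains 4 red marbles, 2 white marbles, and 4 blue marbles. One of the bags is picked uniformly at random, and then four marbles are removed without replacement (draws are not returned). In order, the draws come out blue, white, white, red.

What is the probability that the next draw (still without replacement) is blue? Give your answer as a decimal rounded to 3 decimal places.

0.692

Compute the likelihood of the observed sequence for each case: P(data | bag A) = (6/9)(2/8)(1/7)(1/6) = 0.0039683; P(data | bag B) = (4/10)(2/9)(1/8)(4/7) = 0.0063492.
Weighting by the prior gives 1/2 · 0.0039683 = 0.0019841, 1/2 · 0.0063492 = 0.0031746; with total 0.0051587.
The posterior is then P(bag A | data) = 0.38462, P(bag B | data) = 0.61538.
Averaging over the posterior, P(blue next | data) = (1)(0.38462) + (1/2)(0.61538) = 0.69231.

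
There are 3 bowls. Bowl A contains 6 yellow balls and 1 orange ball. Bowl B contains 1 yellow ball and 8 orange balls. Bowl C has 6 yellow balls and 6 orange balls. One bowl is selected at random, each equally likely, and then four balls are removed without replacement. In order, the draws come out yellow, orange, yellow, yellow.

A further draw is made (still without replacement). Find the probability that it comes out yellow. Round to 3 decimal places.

Compute the likelihood of the observed sequence for each case: P(data | bowl A) = (6/7)(1/6)(5/5)(4/4) = 1/7; P(data | bowl B) = (1/9)(8/8)(0/7) = 0; P(data | bowl C) = (6/12)(6/11)(5/10)(4/9) = 2/33.
Weighting by the prior gives 1/3 · 1/7 = 1/21, 1/3 · 0 = 0, 1/3 · 2/33 = 2/99; with total 47/693.
Normalising, the posterior is P(bowl A | data) = 33/47, P(bowl B | data) = 0, P(bowl C | data) = 14/47.
The predictive probability is P(yellow next | data) = (1)(33/47) + (3/8)(14/47) = 153/188.

0.814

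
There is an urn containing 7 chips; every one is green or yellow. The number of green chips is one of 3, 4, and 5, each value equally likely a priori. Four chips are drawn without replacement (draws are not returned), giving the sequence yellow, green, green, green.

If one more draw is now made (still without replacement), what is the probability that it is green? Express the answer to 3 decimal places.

Under each hypothesis, the probability of the observed sequence is: P(data | r = 3) = (4/7)(3/6)(2/5)(1/4) = 1/35; P(data | r = 4) = (3/7)(4/6)(3/5)(2/4) = 3/35; P(data | r = 5) = (2/7)(5/6)(4/5)(3/4) = 1/7.
The prior-weighted likelihoods are 1/3 · 1/35 = 1/105, 1/3 · 3/35 = 1/35, 1/3 · 1/7 = 1/21; these sum to 3/35.
Dividing through by the total gives posterior P(r = 3 | data) = 1/9, P(r = 4 | data) = 1/3, P(r = 5 | data) = 5/9.
Averaging over the posterior, P(green next | data) = (0)(1/9) + (1/3)(1/3) + (2/3)(5/9) = 13/27.

0.481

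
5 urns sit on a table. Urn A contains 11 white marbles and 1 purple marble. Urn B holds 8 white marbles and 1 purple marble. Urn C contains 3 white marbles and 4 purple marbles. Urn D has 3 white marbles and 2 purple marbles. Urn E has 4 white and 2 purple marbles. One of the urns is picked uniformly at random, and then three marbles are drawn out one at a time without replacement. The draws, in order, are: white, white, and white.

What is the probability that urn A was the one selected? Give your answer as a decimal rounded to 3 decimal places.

0.430

The likelihood of the observed sequence under each hypothesis: P(data | urn A) = (11/12)(10/11)(9/10) = 0.75; P(data | urn B) = (8/9)(7/8)(6/7) = 0.66667; P(data | urn C) = (3/7)(2/6)(1/5) = 0.028571; P(data | urn D) = (3/5)(2/4)(1/3) = 0.1; P(data | urn E) = (4/6)(3/5)(2/4) = 0.2.
Multiplying each by its prior: 1/5 · 0.75 = 0.15, 1/5 · 0.66667 = 0.13333, 1/5 · 0.028571 = 0.0057143, 1/5 · 0.1 = 0.02, 1/5 · 0.2 = 0.04; these sum to 0.34905.
By Bayes' rule, P(urn A | data) = (0.15) / (0.34905) = 0.42974.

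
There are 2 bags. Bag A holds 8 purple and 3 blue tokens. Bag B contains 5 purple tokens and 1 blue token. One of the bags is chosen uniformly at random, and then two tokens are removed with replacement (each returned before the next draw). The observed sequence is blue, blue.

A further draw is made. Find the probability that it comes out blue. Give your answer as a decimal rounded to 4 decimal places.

The likelihood of the observed sequence under each hypothesis: P(data | bag A) = (3/11)(3/11) = 0.07438; P(data | bag B) = (1/6)(1/6) = 0.027778.
The prior-weighted likelihoods are 1/2 · 0.07438 = 0.03719, 1/2 · 0.027778 = 0.013889; with total 0.051079.
The posterior is then P(bag A | data) = 0.72809, P(bag B | data) = 0.27191.
So P(blue next | data) = Σ P(blue next | H) P(H | data) = (3/11)(0.72809) + (1/6)(0.27191) = 0.24389.

0.2439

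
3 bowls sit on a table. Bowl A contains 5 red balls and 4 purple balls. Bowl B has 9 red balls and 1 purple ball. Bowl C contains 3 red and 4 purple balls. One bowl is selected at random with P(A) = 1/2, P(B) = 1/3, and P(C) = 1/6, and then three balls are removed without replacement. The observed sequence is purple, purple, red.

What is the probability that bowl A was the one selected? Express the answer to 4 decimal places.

0.6757

Under each hypothesis, the probability of the observed sequence is: P(data | bowl A) = (4/9)(3/8)(5/7) = 5/42; P(data | bowl B) = (1/10)(0/9) = 0; P(data | bowl C) = (4/7)(3/6)(3/5) = 6/35.
The prior-weighted likelihoods are 1/2 · 5/42 = 5/84, 1/3 · 0 = 0, 1/6 · 6/35 = 1/35; summing to 37/420.
Therefore the posterior P(bowl A | data) = (5/84) / (37/420) = 25/37.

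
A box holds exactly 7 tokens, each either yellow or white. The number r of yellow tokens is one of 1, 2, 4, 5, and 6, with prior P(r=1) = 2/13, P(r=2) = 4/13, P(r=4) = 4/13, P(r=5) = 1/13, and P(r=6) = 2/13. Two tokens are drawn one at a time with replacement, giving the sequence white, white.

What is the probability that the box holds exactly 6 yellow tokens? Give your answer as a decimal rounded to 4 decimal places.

0.0093

The likelihood of the observed sequence under each hypothesis: P(data | r = 1) = (6/7)(6/7) = 36/49; P(data | r = 2) = (5/7)(5/7) = 25/49; P(data | r = 4) = (3/7)(3/7) = 9/49; P(data | r = 5) = (2/7)(2/7) = 4/49; P(data | r = 6) = (1/7)(1/7) = 1/49.
Multiplying each by its prior: 2/13 · 36/49 = 72/637, 4/13 · 25/49 = 100/637, 4/13 · 9/49 = 36/637, 1/13 · 4/49 = 4/637, 2/13 · 1/49 = 2/637; with total 214/637.
Hence P(r = 6 | data) = (2/637) / (214/637) = 1/107.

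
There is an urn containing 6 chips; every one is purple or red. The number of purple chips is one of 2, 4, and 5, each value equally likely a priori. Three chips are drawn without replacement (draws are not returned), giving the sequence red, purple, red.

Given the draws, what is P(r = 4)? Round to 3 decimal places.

0.250

Under each hypothesis, the probability of the observed sequence is: P(data | r = 2) = (4/6)(2/5)(3/4) = 1/5; P(data | r = 4) = (2/6)(4/5)(1/4) = 1/15; P(data | r = 5) = (1/6)(5/5)(0/4) = 0.
Multiplying each by its prior: 1/3 · 1/5 = 1/15, 1/3 · 1/15 = 1/45, 1/3 · 0 = 0; summing to 4/45.
By Bayes' rule, P(r = 4 | data) = (1/45) / (4/45) = 1/4.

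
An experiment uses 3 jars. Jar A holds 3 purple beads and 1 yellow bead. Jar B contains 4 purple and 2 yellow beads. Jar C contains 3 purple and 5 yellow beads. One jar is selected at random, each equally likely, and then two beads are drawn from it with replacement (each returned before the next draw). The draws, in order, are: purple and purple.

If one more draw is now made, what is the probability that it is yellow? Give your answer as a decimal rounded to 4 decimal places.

0.3282

The likelihood of the observed sequence under each hypothesis: P(data | jar A) = (3/4)(3/4) = 0.5625; P(data | jar B) = (4/6)(4/6) = 0.44444; P(data | jar C) = (3/8)(3/8) = 0.14062.
Multiplying each by its prior: 1/3 · 0.5625 = 0.1875, 1/3 · 0.44444 = 0.14815, 1/3 · 0.14062 = 0.046875; these sum to 0.38252.
Dividing through by the total gives posterior P(jar A | data) = 0.49017, P(jar B | data) = 0.38729, P(jar C | data) = 0.12254.
So P(yellow next | data) = Σ P(yellow next | H) P(H | data) = (1/4)(0.49017) + (1/3)(0.38729) + (5/8)(0.12254) = 0.32823.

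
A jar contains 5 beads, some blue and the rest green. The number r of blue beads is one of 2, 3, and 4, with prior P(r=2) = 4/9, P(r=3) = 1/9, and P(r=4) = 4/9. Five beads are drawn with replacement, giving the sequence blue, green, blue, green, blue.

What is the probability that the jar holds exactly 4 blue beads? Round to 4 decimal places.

Compute the likelihood of the observed sequence for each case: P(data | r = 2) = (2/5)(3/5)(2/5)(3/5)(2/5) = 0.02304; P(data | r = 3) = (3/5)(2/5)(3/5)(2/5)(3/5) = 0.03456; P(data | r = 4) = (4/5)(1/5)(4/5)(1/5)(4/5) = 0.02048.
The prior-weighted likelihoods are 4/9 · 0.02304 = 0.01024, 1/9 · 0.03456 = 0.00384, 4/9 · 0.02048 = 0.0091022; these sum to 0.023182.
By Bayes' rule, P(r = 4 | data) = (0.0091022) / (0.023182) = 0.39264.

0.3926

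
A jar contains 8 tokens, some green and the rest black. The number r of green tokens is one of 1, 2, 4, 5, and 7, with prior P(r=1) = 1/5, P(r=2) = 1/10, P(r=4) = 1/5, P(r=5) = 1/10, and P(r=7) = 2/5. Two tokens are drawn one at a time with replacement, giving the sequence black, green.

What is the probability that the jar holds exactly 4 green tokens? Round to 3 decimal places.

The likelihood of the observed sequence under each hypothesis: P(data | r = 1) = (7/8)(1/8) = 7/64; P(data | r = 2) = (6/8)(2/8) = 3/16; P(data | r = 4) = (4/8)(4/8) = 1/4; P(data | r = 5) = (3/8)(5/8) = 15/64; P(data | r = 7) = (1/8)(7/8) = 7/64.
Weighting by the prior gives 1/5 · 7/64 = 7/320, 1/10 · 3/16 = 3/160, 1/5 · 1/4 = 1/20, 1/10 · 15/64 = 3/128, 2/5 · 7/64 = 7/160; these sum to 101/640.
Therefore the posterior P(r = 4 | data) = (1/20) / (101/640) = 32/101.

0.317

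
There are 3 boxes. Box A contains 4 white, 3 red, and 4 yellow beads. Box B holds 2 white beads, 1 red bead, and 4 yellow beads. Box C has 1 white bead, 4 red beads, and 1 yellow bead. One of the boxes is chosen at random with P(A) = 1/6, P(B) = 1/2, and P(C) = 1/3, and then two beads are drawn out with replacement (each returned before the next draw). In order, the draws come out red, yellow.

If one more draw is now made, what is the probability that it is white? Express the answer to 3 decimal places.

Under each hypothesis, the probability of the observed sequence is: P(data | box A) = (3/11)(4/11) = 0.099174; P(data | box B) = (1/7)(4/7) = 0.081633; P(data | box C) = (4/6)(1/6) = 0.11111.
Weighting by the prior gives 1/6 · 0.099174 = 0.016529, 1/2 · 0.081633 = 0.040816, 1/3 · 0.11111 = 0.037037; summing to 0.094382.
Dividing through by the total gives posterior P(box A | data) = 0.17513, P(box B | data) = 0.43246, P(box C | data) = 0.39242.
So P(white next | data) = Σ P(white next | H) P(H | data) = (4/11)(0.17513) + (2/7)(0.43246) + (1/6)(0.39242) = 0.25264.

0.253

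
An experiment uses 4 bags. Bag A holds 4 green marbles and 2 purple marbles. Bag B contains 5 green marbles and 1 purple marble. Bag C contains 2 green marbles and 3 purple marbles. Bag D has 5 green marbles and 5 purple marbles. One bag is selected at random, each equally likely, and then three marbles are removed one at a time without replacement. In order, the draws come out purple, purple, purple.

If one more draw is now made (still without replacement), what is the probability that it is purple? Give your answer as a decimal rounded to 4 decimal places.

Under each hypothesis, the probability of the observed sequence is: P(data | bag A) = (2/6)(1/5)(0/4) = 0; P(data | bag B) = (1/6)(0/5) = 0; P(data | bag C) = (3/5)(2/4)(1/3) = 1/10; P(data | bag D) = (5/10)(4/9)(3/8) = 1/12.
Weighting by the prior gives 1/4 · 0 = 0, 1/4 · 0 = 0, 1/4 · 1/10 = 1/40, 1/4 · 1/12 = 1/48; these sum to 11/240.
The posterior is then P(bag A | data) = 0, P(bag B | data) = 0, P(bag C | data) = 6/11, P(bag D | data) = 5/11.
Averaging over the posterior, P(purple next | data) = (0)(6/11) + (2/7)(5/11) = 10/77.

0.1299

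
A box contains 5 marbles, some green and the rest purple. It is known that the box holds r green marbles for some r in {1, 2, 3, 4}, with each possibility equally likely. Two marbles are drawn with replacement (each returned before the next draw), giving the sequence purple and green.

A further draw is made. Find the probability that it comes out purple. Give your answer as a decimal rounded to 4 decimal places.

Under each hypothesis, the probability of the observed sequence is: P(data | r = 1) = (4/5)(1/5) = 4/25; P(data | r = 2) = (3/5)(2/5) = 6/25; P(data | r = 3) = (2/5)(3/5) = 6/25; P(data | r = 4) = (1/5)(4/5) = 4/25.
Multiplying each by its prior: 1/4 · 4/25 = 1/25, 1/4 · 6/25 = 3/50, 1/4 · 6/25 = 3/50, 1/4 · 4/25 = 1/25; summing to 1/5.
Dividing through by the total gives posterior P(r = 1 | data) = 1/5, P(r = 2 | data) = 3/10, P(r = 3 | data) = 3/10, P(r = 4 | data) = 1/5.
Averaging over the posterior, P(purple next | data) = (4/5)(1/5) + (3/5)(3/10) + (2/5)(3/10) + (1/5)(1/5) = 1/2.

0.5000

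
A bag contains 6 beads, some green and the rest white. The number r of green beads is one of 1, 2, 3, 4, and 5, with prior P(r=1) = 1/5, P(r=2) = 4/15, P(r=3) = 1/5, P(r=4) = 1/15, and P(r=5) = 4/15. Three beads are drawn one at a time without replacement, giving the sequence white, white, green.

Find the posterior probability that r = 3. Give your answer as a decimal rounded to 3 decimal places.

0.248

Under each hypothesis, the probability of the observed sequence is: P(data | r = 1) = (5/6)(4/5)(1/4) = 1/6; P(data | r = 2) = (4/6)(3/5)(2/4) = 1/5; P(data | r = 3) = (3/6)(2/5)(3/4) = 3/20; P(data | r = 4) = (2/6)(1/5)(4/4) = 1/15; P(data | r = 5) = (1/6)(0/5) = 0.
Weighting by the prior gives 1/5 · 1/6 = 1/30, 4/15 · 1/5 = 4/75, 1/5 · 3/20 = 3/100, 1/15 · 1/15 = 1/225, 4/15 · 0 = 0; summing to 109/900.
So P(r = 3 | data) = (3/100) / (109/900) = 27/109.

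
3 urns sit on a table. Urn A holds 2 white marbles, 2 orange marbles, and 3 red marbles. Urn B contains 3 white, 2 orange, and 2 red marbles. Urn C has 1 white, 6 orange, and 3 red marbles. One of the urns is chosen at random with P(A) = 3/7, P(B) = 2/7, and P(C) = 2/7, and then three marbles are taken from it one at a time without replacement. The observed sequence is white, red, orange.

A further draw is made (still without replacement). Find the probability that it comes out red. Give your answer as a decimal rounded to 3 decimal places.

0.383

Compute the likelihood of the observed sequence for each case: P(data | urn A) = (2/7)(3/6)(2/5) = 2/35; P(data | urn B) = (3/7)(2/6)(2/5) = 2/35; P(data | urn C) = (1/10)(3/9)(6/8) = 1/40.
The prior-weighted likelihoods are 3/7 · 2/35 = 6/245, 2/7 · 2/35 = 4/245, 2/7 · 1/40 = 1/140; with total 47/980.
Dividing through by the total gives posterior P(urn A | data) = 24/47, P(urn B | data) = 16/47, P(urn C | data) = 7/47.
The predictive probability is P(red next | data) = (1/2)(24/47) + (1/4)(16/47) + (2/7)(7/47) = 18/47.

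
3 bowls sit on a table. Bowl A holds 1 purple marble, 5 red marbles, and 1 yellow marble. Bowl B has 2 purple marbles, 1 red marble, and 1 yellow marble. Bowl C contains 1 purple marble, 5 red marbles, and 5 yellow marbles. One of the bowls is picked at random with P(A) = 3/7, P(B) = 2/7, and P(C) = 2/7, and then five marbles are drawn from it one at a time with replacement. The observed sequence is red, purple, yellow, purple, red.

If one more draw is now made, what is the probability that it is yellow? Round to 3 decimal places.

0.238

Under each hypothesis, the probability of the observed sequence is: P(data | bowl A) = (5/7)(1/7)(1/7)(1/7)(5/7) = 0.0014875; P(data | bowl B) = (1/4)(2/4)(1/4)(2/4)(1/4) = 0.0039062; P(data | bowl C) = (5/11)(1/11)(5/11)(1/11)(5/11) = 0.00077615.
Weighting by the prior gives 3/7 · 0.0014875 = 0.00063749, 2/7 · 0.0039062 = 0.0011161, 2/7 · 0.00077615 = 0.00022176; with total 0.0019753.
The posterior is then P(bowl A | data) = 0.32273, P(bowl B | data) = 0.56501, P(bowl C | data) = 0.11226.
So P(yellow next | data) = Σ P(yellow next | H) P(H | data) = (1/7)(0.32273) + (1/4)(0.56501) + (5/11)(0.11226) = 0.23839.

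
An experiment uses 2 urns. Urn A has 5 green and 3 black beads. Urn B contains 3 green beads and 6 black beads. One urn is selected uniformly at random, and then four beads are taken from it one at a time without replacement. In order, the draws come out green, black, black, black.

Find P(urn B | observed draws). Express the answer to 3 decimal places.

0.870

Under each hypothesis, the probability of the observed sequence is: P(data | urn A) = (5/8)(3/7)(2/6)(1/5) = 1/56; P(data | urn B) = (3/9)(6/8)(5/7)(4/6) = 5/42.
Multiplying each by its prior: 1/2 · 1/56 = 1/112, 1/2 · 5/42 = 5/84; summing to 23/336.
By Bayes' rule, P(urn B | data) = (5/84) / (23/336) = 20/23.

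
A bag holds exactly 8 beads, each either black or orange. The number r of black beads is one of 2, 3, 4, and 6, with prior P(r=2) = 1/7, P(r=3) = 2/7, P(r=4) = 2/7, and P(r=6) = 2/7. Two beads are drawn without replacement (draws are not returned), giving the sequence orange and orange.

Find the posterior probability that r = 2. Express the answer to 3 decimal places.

Compute the likelihood of the observed sequence for each case: P(data | r = 2) = (6/8)(5/7) = 15/28; P(data | r = 3) = (5/8)(4/7) = 5/14; P(data | r = 4) = (4/8)(3/7) = 3/14; P(data | r = 6) = (2/8)(1/7) = 1/28.
Weighting by the prior gives 1/7 · 15/28 = 15/196, 2/7 · 5/14 = 5/49, 2/7 · 3/14 = 3/49, 2/7 · 1/28 = 1/98; with total 1/4.
Therefore the posterior P(r = 2 | data) = (15/196) / (1/4) = 15/49.

0.306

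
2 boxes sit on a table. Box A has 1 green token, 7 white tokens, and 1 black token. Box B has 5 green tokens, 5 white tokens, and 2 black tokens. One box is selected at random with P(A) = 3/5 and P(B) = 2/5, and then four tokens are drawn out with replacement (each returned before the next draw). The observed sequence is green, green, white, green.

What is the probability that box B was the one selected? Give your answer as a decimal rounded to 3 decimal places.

The likelihood of the observed sequence under each hypothesis: P(data | box A) = (1/9)(1/9)(7/9)(1/9) = 0.0010669; P(data | box B) = (5/12)(5/12)(5/12)(5/12) = 0.030141.
Weighting by the prior gives 3/5 · 0.0010669 = 0.00064015, 2/5 · 0.030141 = 0.012056; summing to 0.012696.
Hence P(box B | data) = (0.012056) / (0.012696) = 0.94958.

0.950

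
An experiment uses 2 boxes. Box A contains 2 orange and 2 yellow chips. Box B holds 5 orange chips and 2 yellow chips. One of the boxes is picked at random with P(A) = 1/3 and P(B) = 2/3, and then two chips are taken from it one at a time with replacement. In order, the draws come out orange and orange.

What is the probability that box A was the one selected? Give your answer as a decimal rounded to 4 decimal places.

0.1968

For each hypothesis, P(data | H) works out to: P(data | box A) = (2/4)(2/4) = 1/4; P(data | box B) = (5/7)(5/7) = 25/49.
Multiplying each by its prior: 1/3 · 1/4 = 1/12, 2/3 · 25/49 = 50/147; with total 83/196.
So P(box A | data) = (1/12) / (83/196) = 49/249.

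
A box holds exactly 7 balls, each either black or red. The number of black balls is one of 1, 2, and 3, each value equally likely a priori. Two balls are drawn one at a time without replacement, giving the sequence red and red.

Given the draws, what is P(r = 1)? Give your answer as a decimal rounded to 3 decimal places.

Compute the likelihood of the observed sequence for each case: P(data | r = 1) = (6/7)(5/6) = 5/7; P(data | r = 2) = (5/7)(4/6) = 10/21; P(data | r = 3) = (4/7)(3/6) = 2/7.
The prior-weighted likelihoods are 1/3 · 5/7 = 5/21, 1/3 · 10/21 = 10/63, 1/3 · 2/7 = 2/21; these sum to 31/63.
So P(r = 1 | data) = (5/21) / (31/63) = 15/31.

0.484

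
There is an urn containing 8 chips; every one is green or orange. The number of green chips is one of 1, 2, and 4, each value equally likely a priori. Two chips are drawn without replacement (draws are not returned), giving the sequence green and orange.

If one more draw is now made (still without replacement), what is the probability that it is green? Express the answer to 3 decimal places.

0.286

Compute the likelihood of the observed sequence for each case: P(data | r = 1) = (1/8)(7/7) = 1/8; P(data | r = 2) = (2/8)(6/7) = 3/14; P(data | r = 4) = (4/8)(4/7) = 2/7.
Weighting by the prior gives 1/3 · 1/8 = 1/24, 1/3 · 3/14 = 1/14, 1/3 · 2/7 = 2/21; these sum to 5/24.
The posterior is then P(r = 1 | data) = 1/5, P(r = 2 | data) = 12/35, P(r = 4 | data) = 16/35.
The predictive probability is P(green next | data) = (0)(1/5) + (1/6)(12/35) + (1/2)(16/35) = 2/7.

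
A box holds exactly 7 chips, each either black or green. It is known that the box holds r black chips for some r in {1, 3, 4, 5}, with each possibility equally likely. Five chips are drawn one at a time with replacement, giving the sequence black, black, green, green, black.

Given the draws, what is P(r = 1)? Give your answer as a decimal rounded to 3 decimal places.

0.023

For each hypothesis, P(data | H) works out to: P(data | r = 1) = (1/7)(1/7)(6/7)(6/7)(1/7) = 0.002142; P(data | r = 3) = (3/7)(3/7)(4/7)(4/7)(3/7) = 0.025704; P(data | r = 4) = (4/7)(4/7)(3/7)(3/7)(4/7) = 0.034271; P(data | r = 5) = (5/7)(5/7)(2/7)(2/7)(5/7) = 0.02975.
Weighting by the prior gives 1/4 · 0.002142 = 0.00053549, 1/4 · 0.025704 = 0.0064259, 1/4 · 0.034271 = 0.0085679, 1/4 · 0.02975 = 0.0074374; with total 0.022967.
So P(r = 1 | data) = (0.00053549) / (0.022967) = 0.023316.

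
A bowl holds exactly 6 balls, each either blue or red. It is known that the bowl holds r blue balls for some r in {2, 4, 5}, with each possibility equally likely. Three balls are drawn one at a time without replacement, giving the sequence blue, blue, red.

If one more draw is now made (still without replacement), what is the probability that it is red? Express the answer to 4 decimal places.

Compute the likelihood of the observed sequence for each case: P(data | r = 2) = (2/6)(1/5)(4/4) = 1/15; P(data | r = 4) = (4/6)(3/5)(2/4) = 1/5; P(data | r = 5) = (5/6)(4/5)(1/4) = 1/6.
Multiplying each by its prior: 1/3 · 1/15 = 1/45, 1/3 · 1/5 = 1/15, 1/3 · 1/6 = 1/18; summing to 13/90.
The posterior is then P(r = 2 | data) = 2/13, P(r = 4 | data) = 6/13, P(r = 5 | data) = 5/13.
Averaging over the posterior, P(red next | data) = (1)(2/13) + (1/3)(6/13) + (0)(5/13) = 4/13.

0.3077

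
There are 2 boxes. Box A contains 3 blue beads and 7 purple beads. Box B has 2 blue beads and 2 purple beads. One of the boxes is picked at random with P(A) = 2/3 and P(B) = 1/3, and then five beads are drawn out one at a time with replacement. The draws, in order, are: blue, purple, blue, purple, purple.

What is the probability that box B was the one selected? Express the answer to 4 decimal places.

0.3361

Under each hypothesis, the probability of the observed sequence is: P(data | box A) = (3/10)(7/10)(3/10)(7/10)(7/10) = 0.03087; P(data | box B) = (2/4)(2/4)(2/4)(2/4)(2/4) = 0.03125.
The prior-weighted likelihoods are 2/3 · 0.03087 = 0.02058, 1/3 · 0.03125 = 0.010417; these sum to 0.030997.
Hence P(box B | data) = (0.010417) / (0.030997) = 0.33606.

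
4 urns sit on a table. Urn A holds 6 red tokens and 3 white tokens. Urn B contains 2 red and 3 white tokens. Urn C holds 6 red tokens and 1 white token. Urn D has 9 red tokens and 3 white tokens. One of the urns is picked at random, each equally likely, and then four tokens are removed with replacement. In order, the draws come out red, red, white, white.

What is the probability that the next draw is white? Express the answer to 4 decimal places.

0.3943

Compute the likelihood of the observed sequence for each case: P(data | urn A) = (6/9)(6/9)(3/9)(3/9) = 0.049383; P(data | urn B) = (2/5)(2/5)(3/5)(3/5) = 0.0576; P(data | urn C) = (6/7)(6/7)(1/7)(1/7) = 0.014994; P(data | urn D) = (9/12)(9/12)(3/12)(3/12) = 0.035156.
Weighting by the prior gives 1/4 · 0.049383 = 0.012346, 1/4 · 0.0576 = 0.0144, 1/4 · 0.014994 = 0.0037484, 1/4 · 0.035156 = 0.0087891; with total 0.039283.
Dividing through by the total gives posterior P(urn A | data) = 0.31427, P(urn B | data) = 0.36657, P(urn C | data) = 0.095421, P(urn D | data) = 0.22374.
So P(white next | data) = Σ P(white next | H) P(H | data) = (1/3)(0.31427) + (3/5)(0.36657) + (1/7)(0.095421) + (1/4)(0.22374) = 0.39427.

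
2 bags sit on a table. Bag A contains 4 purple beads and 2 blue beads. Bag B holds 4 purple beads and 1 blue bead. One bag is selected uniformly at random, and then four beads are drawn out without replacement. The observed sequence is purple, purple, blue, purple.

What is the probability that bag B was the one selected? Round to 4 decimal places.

0.6000

The likelihood of the observed sequence under each hypothesis: P(data | bag A) = (4/6)(3/5)(2/4)(2/3) = 2/15; P(data | bag B) = (4/5)(3/4)(1/3)(2/2) = 1/5.
Weighting by the prior gives 1/2 · 2/15 = 1/15, 1/2 · 1/5 = 1/10; these sum to 1/6.
So P(bag B | data) = (1/10) / (1/6) = 3/5.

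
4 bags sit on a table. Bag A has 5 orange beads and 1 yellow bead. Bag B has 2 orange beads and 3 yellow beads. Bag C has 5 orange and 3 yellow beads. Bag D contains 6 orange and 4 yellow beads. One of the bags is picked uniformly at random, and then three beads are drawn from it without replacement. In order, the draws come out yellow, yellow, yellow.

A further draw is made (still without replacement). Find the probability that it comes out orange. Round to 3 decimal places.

Under each hypothesis, the probability of the observed sequence is: P(data | bag A) = (1/6)(0/5) = 0; P(data | bag B) = (3/5)(2/4)(1/3) = 0.1; P(data | bag C) = (3/8)(2/7)(1/6) = 0.017857; P(data | bag D) = (4/10)(3/9)(2/8) = 0.033333.
Weighting by the prior gives 1/4 · 0 = 0, 1/4 · 0.1 = 0.025, 1/4 · 0.017857 = 0.0044643, 1/4 · 0.033333 = 0.0083333; with total 0.037798.
Normalising, the posterior is P(bag A | data) = 0, P(bag B | data) = 0.66142, P(bag C | data) = 0.11811, P(bag D | data) = 0.22047.
The predictive probability is P(orange next | data) = (1)(0.66142) + (1)(0.11811) + (6/7)(0.22047) = 0.9685.

0.969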